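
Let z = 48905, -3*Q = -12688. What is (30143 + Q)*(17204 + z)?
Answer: 6816961753/3 ≈ 2.2723e+9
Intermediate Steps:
Q = 12688/3 (Q = -⅓*(-12688) = 12688/3 ≈ 4229.3)
(30143 + Q)*(17204 + z) = (30143 + 12688/3)*(17204 + 48905) = (103117/3)*66109 = 6816961753/3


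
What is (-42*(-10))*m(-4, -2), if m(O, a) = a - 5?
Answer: -2940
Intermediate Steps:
m(O, a) = -5 + a
(-42*(-10))*m(-4, -2) = (-42*(-10))*(-5 - 2) = 420*(-7) = -2940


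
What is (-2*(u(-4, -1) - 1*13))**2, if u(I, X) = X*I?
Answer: 324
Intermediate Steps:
u(I, X) = I*X
(-2*(u(-4, -1) - 1*13))**2 = (-2*(-4*(-1) - 1*13))**2 = (-2*(4 - 13))**2 = (-2*(-9))**2 = 18**2 = 324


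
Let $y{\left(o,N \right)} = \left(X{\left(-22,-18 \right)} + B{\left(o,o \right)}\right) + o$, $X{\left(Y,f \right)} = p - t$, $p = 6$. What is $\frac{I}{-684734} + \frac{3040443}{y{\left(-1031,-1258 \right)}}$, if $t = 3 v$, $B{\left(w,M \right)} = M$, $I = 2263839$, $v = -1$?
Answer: $- \frac{2086542358629}{1405758902} \approx -1484.3$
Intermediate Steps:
$t = -3$ ($t = 3 \left(-1\right) = -3$)
$X{\left(Y,f \right)} = 9$ ($X{\left(Y,f \right)} = 6 - -3 = 6 + 3 = 9$)
$y{\left(o,N \right)} = 9 + 2 o$ ($y{\left(o,N \right)} = \left(9 + o\right) + o = 9 + 2 o$)
$\frac{I}{-684734} + \frac{3040443}{y{\left(-1031,-1258 \right)}} = \frac{2263839}{-684734} + \frac{3040443}{9 + 2 \left(-1031\right)} = 2263839 \left(- \frac{1}{684734}\right) + \frac{3040443}{9 - 2062} = - \frac{2263839}{684734} + \frac{3040443}{-2053} = - \frac{2263839}{684734} + 3040443 \left(- \frac{1}{2053}\right) = - \frac{2263839}{684734} - \frac{3040443}{2053} = - \frac{2086542358629}{1405758902}$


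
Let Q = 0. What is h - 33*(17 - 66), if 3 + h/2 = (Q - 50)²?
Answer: 6611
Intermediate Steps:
h = 4994 (h = -6 + 2*(0 - 50)² = -6 + 2*(-50)² = -6 + 2*2500 = -6 + 5000 = 4994)
h - 33*(17 - 66) = 4994 - 33*(17 - 66) = 4994 - 33*(-49) = 4994 - 1*(-1617) = 4994 + 1617 = 6611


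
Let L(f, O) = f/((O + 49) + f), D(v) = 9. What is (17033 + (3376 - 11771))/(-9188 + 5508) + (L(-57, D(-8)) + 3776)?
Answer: 6838641/1840 ≈ 3716.7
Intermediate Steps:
L(f, O) = f/(49 + O + f) (L(f, O) = f/((49 + O) + f) = f/(49 + O + f))
(17033 + (3376 - 11771))/(-9188 + 5508) + (L(-57, D(-8)) + 3776) = (17033 + (3376 - 11771))/(-9188 + 5508) + (-57/(49 + 9 - 57) + 3776) = (17033 - 8395)/(-3680) + (-57/1 + 3776) = 8638*(-1/3680) + (-57*1 + 3776) = -4319/1840 + (-57 + 3776) = -4319/1840 + 3719 = 6838641/1840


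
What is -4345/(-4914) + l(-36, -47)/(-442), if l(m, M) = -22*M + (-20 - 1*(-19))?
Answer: -60686/41769 ≈ -1.4529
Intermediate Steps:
l(m, M) = -1 - 22*M (l(m, M) = -22*M + (-20 + 19) = -22*M - 1 = -1 - 22*M)
-4345/(-4914) + l(-36, -47)/(-442) = -4345/(-4914) + (-1 - 22*(-47))/(-442) = -4345*(-1/4914) + (-1 + 1034)*(-1/442) = 4345/4914 + 1033*(-1/442) = 4345/4914 - 1033/442 = -60686/41769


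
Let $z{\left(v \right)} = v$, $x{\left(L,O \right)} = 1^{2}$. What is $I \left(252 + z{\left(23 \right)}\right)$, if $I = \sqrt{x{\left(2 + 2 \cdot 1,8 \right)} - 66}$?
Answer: $275 i \sqrt{65} \approx 2217.1 i$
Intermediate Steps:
$x{\left(L,O \right)} = 1$
$I = i \sqrt{65}$ ($I = \sqrt{1 - 66} = \sqrt{-65} = i \sqrt{65} \approx 8.0623 i$)
$I \left(252 + z{\left(23 \right)}\right) = i \sqrt{65} \left(252 + 23\right) = i \sqrt{65} \cdot 275 = 275 i \sqrt{65}$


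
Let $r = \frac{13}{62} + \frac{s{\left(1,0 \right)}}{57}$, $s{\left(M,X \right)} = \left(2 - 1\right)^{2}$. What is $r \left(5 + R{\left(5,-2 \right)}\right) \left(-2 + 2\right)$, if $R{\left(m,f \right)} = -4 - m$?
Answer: $0$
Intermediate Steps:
$s{\left(M,X \right)} = 1$ ($s{\left(M,X \right)} = 1^{2} = 1$)
$r = \frac{803}{3534}$ ($r = \frac{13}{62} + 1 \cdot \frac{1}{57} = 13 \cdot \frac{1}{62} + 1 \cdot \frac{1}{57} = \frac{13}{62} + \frac{1}{57} = \frac{803}{3534} \approx 0.22722$)
$r \left(5 + R{\left(5,-2 \right)}\right) \left(-2 + 2\right) = \frac{803 \left(5 - 9\right) \left(-2 + 2\right)}{3534} = \frac{803 \left(5 - 9\right) 0}{3534} = \frac{803 \left(\left(-4\right) 0\right)}{3534} = \frac{803}{3534} \cdot 0 = 0$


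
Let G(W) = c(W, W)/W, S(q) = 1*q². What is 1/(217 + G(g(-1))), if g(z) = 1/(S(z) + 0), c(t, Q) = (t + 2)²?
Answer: 1/226 ≈ 0.0044248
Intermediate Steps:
c(t, Q) = (2 + t)²
S(q) = q²
g(z) = z⁻² (g(z) = 1/(z² + 0) = 1/(z²) = z⁻²)
G(W) = (2 + W)²/W
1/(217 + G(g(-1))) = 1/(217 + (2 + (-1)⁻²)²/((-1)⁻²)) = 1/(217 + (2 + 1)²/1) = 1/(217 + 1*3²) = 1/(217 + 1*9) = 1/(217 + 9) = 1/226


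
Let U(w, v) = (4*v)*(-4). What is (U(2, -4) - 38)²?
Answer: 676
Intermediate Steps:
U(w, v) = -16*v
(U(2, -4) - 38)² = (-16*(-4) - 38)² = (64 - 38)² = 26² = 676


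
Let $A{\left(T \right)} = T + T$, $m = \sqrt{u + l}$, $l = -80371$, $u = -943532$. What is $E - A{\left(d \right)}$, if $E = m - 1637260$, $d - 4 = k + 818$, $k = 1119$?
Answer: $-1641142 + 3 i \sqrt{113767} \approx -1.6411 \cdot 10^{6} + 1011.9 i$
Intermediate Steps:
$d = 1941$ ($d = 4 + \left(1119 + 818\right) = 4 + 1937 = 1941$)
$m = 3 i \sqrt{113767}$ ($m = \sqrt{-943532 - 80371} = \sqrt{-1023903} = 3 i \sqrt{113767} \approx 1011.9 i$)
$A{\left(T \right)} = 2 T$
$E = -1637260 + 3 i \sqrt{113767}$ ($E = 3 i \sqrt{113767} - 1637260 = -1637260 + 3 i \sqrt{113767} \approx -1.6373 \cdot 10^{6} + 1011.9 i$)
$E - A{\left(d \right)} = \left(-1637260 + 3 i \sqrt{113767}\right) - 2 \cdot 1941 = \left(-1637260 + 3 i \sqrt{113767}\right) - 3882 = -1641142 + 3 i \sqrt{113767}$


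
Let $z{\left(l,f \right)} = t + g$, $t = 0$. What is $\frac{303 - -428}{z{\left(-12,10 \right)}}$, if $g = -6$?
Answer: $- \frac{731}{6} \approx -121.83$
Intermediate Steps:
$z{\left(l,f \right)} = -6$ ($z{\left(l,f \right)} = 0 - 6 = -6$)
$\frac{303 - -428}{z{\left(-12,10 \right)}} = \frac{303 - -428}{-6} = \left(303 + 428\right) \left(- \frac{1}{6}\right) = 731 \left(- \frac{1}{6}\right) = - \frac{731}{6}$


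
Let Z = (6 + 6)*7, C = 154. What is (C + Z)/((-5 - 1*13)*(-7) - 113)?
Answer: 238/13 ≈ 18.308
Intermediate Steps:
Z = 84 (Z = 12*7 = 84)
(C + Z)/((-5 - 1*13)*(-7) - 113) = (154 + 84)/((-5 - 1*13)*(-7) - 113) = 238/((-5 - 13)*(-7) - 113) = 238/(-18*(-7) - 113) = 238/(126 - 113) = 238/13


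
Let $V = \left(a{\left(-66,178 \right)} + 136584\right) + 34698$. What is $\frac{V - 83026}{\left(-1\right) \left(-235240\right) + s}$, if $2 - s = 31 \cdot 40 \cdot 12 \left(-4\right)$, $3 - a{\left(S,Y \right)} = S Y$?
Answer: $\frac{100007}{294762} \approx 0.33928$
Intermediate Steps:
$a{\left(S,Y \right)} = 3 - S Y$
$V = 183033$ ($V = \left(\left(3 - \left(-66\right) 178\right) + 136584\right) + 34698 = \left(\left(3 + 11748\right) + 136584\right) + 34698 = \left(11751 + 136584\right) + 34698 = 148335 + 34698 = 183033$)
$s = 59522$ ($s = 2 - 31 \cdot 40 \cdot 12 \left(-4\right) = 2 - 1240 \left(-48\right) = 2 - -59520 = 2 + 59520 = 59522$)
$\frac{V - 83026}{\left(-1\right) \left(-235240\right) + s} = \frac{183033 - 83026}{\left(-1\right) \left(-235240\right) + 59522} = \frac{100007}{235240 + 59522} = \frac{100007}{294762}$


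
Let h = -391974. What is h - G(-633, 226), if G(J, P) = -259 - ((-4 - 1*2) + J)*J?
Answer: 12772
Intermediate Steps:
G(J, P) = -259 - J*(-6 + J) (G(J, P) = -259 - ((-4 - 2) + J)*J = -259 - (-6 + J)*J = -259 - J*(-6 + J))
h - G(-633, 226) = -391974 - (-259 - 1*(-633)**2 + 6*(-633)) = -391974 - (-259 - 1*400689 - 3798) = -391974 - (-259 - 400689 - 3798) = -391974 - 1*(-404746) = -391974 + 404746 = 12772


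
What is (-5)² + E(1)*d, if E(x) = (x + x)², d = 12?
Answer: 73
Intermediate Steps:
E(x) = 4*x² (E(x) = (2*x)² = 4*x²)
(-5)² + E(1)*d = (-5)² + (4*1²)*12 = 25 + (4*1)*12 = 25 + 4*12 = 25 + 48 = 73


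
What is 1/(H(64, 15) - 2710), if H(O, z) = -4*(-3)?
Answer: -1/2698 ≈ -0.00037064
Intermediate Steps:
H(O, z) = 12
1/(H(64, 15) - 2710) = 1/(12 - 2710) = 1/(-2698) = -1/2698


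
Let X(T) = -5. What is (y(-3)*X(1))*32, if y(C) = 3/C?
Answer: 160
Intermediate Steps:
(y(-3)*X(1))*32 = ((3/(-3))*(-5))*32 = ((3*(-⅓))*(-5))*32 = -1*(-5)*32 = 5*32 = 160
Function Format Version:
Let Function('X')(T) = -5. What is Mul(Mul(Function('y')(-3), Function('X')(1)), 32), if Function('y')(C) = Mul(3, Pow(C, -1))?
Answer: 160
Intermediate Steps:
Mul(Mul(Function('y')(-3), Function('X')(1)), 32) = Mul(Mul(Mul(3, Pow(-3, -1)), -5), 32) = Mul(Mul(Mul(3, Rational(-1, 3)), -5), 32) = Mul(Mul(-1, -5), 32) = Mul(5, 32) = 160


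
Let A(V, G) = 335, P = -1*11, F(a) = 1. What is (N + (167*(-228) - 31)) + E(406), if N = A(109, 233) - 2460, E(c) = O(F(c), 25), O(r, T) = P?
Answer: -40243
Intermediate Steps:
P = -11
O(r, T) = -11
E(c) = -11
N = -2125 (N = 335 - 2460 = -2125)
(N + (167*(-228) - 31)) + E(406) = (-2125 + (167*(-228) - 31)) - 11 = (-2125 + (-38076 - 31)) - 11 = (-2125 - 38107) - 11 = -40232 - 11 = -40243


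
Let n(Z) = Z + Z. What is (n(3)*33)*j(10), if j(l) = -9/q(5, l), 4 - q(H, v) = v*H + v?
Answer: 891/28 ≈ 31.821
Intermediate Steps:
n(Z) = 2*Z
q(H, v) = 4 - v - H*v (q(H, v) = 4 - (v*H + v) = 4 - (H*v + v) = 4 - (v + H*v) = 4 + (-v - H*v) = 4 - v - H*v)
j(l) = -9/(4 - 6*l) (j(l) = -9/(4 - l - 1*5*l) = -9/(4 - l - 5*l) = -9/(4 - 6*l))
(n(3)*33)*j(10) = ((2*3)*33)*(9/(2*(-2 + 3*10))) = (6*33)*(9/(2*(-2 + 30))) = 198*((9/2)/28) = 198*((9/2)*(1/28)) = 198*(9/56) = 891/28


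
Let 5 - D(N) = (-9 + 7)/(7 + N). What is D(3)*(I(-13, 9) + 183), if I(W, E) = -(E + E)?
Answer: 858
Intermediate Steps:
D(N) = 5 + 2/(7 + N) (D(N) = 5 - (-9 + 7)/(7 + N) = 5 - (-2)/(7 + N) = 5 + 2/(7 + N))
I(W, E) = -2*E
D(3)*(I(-13, 9) + 183) = ((37 + 5*3)/(7 + 3))*(-2*9 + 183) = ((37 + 15)/10)*(-18 + 183) = ((⅒)*52)*165 = (26/5)*165 = 858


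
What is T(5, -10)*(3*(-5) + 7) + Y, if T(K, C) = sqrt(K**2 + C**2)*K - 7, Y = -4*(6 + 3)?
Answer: 20 - 200*sqrt(5) ≈ -427.21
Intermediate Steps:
Y = -36 (Y = -4*9 = -36)
T(K, C) = -7 + K*sqrt(C**2 + K**2) (T(K, C) = sqrt(C**2 + K**2)*K - 7 = K*sqrt(C**2 + K**2) - 7 = -7 + K*sqrt(C**2 + K**2))
T(5, -10)*(3*(-5) + 7) + Y = (-7 + 5*sqrt((-10)**2 + 5**2))*(3*(-5) + 7) - 36 = (-7 + 5*sqrt(100 + 25))*(-15 + 7) - 36 = (-7 + 5*sqrt(125))*(-8) - 36 = (-7 + 5*(5*sqrt(5)))*(-8) - 36 = (-7 + 25*sqrt(5))*(-8) - 36 = (56 - 200*sqrt(5)) - 36 = 20 - 200*sqrt(5)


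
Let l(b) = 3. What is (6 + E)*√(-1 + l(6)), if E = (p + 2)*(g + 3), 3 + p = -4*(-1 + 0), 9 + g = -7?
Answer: -33*√2 ≈ -46.669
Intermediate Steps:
g = -16 (g = -9 - 7 = -16)
p = 1 (p = -3 - 4*(-1 + 0) = -3 - 4*(-1) = -3 + 4 = 1)
E = -39 (E = (1 + 2)*(-16 + 3) = 3*(-13) = -39)
(6 + E)*√(-1 + l(6)) = (6 - 39)*√(-1 + 3) = -33*√2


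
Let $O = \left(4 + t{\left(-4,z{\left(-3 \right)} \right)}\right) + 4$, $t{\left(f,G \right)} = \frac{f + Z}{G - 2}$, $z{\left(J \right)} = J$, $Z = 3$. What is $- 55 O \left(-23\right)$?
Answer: $10373$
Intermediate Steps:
$t{\left(f,G \right)} = \frac{3 + f}{-2 + G}$ ($t{\left(f,G \right)} = \frac{f + 3}{G - 2} = \frac{3 + f}{-2 + G}$)
$O = \frac{41}{5}$ ($O = \left(4 + \frac{3 - 4}{-2 - 3}\right) + 4 = \left(4 + \frac{1}{-5} \left(-1\right)\right) + 4 = \left(4 - - \frac{1}{5}\right) + 4 = \left(4 + \frac{1}{5}\right) + 4 = \frac{21}{5} + 4 = \frac{41}{5} \approx 8.2$)
$- 55 O \left(-23\right) = - 55 \cdot \frac{41}{5} \left(-23\right) = \left(-55\right) \left(- \frac{943}{5}\right) = 10373$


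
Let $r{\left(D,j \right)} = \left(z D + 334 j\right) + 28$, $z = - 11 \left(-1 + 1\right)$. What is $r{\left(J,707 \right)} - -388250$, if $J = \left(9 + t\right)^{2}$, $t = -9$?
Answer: $624416$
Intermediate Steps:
$J = 0$ ($J = \left(9 - 9\right)^{2} = 0^{2} = 0$)
$z = 0$ ($z = \left(-11\right) 0 = 0$)
$r{\left(D,j \right)} = 28 + 334 j$ ($r{\left(D,j \right)} = \left(0 D + 334 j\right) + 28 = \left(0 + 334 j\right) + 28 = 334 j + 28 = 28 + 334 j$)
$r{\left(J,707 \right)} - -388250 = \left(28 + 334 \cdot 707\right) - -388250 = \left(28 + 236138\right) + 388250 = 236166 + 388250 = 624416$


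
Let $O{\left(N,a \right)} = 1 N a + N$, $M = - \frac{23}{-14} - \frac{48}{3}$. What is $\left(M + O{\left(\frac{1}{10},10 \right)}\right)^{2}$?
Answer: $\frac{215296}{1225} \approx 175.75$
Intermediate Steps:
$M = - \frac{201}{14}$ ($M = \left(-23\right) \left(- \frac{1}{14}\right) - 16 = \frac{23}{14} - 16 = - \frac{201}{14} \approx -14.357$)
$O{\left(N,a \right)} = N + N a$ ($O{\left(N,a \right)} = N a + N = N + N a$)
$\left(M + O{\left(\frac{1}{10},10 \right)}\right)^{2} = \left(- \frac{201}{14} + \frac{1 + 10}{10}\right)^{2} = \left(- \frac{201}{14} + \frac{1}{10} \cdot 11\right)^{2} = \left(- \frac{201}{14} + \frac{11}{10}\right)^{2} = \left(- \frac{464}{35}\right)^{2} = \frac{215296}{1225}$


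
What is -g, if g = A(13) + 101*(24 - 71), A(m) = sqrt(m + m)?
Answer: 4747 - sqrt(26) ≈ 4741.9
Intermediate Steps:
A(m) = sqrt(2)*sqrt(m) (A(m) = sqrt(2*m) = sqrt(2)*sqrt(m))
g = -4747 + sqrt(26) (g = sqrt(2)*sqrt(13) + 101*(24 - 71) = sqrt(26) + 101*(-47) = sqrt(26) - 4747 = -4747 + sqrt(26) ≈ -4741.9)
-g = -(-4747 + sqrt(26)) = 4747 - sqrt(26)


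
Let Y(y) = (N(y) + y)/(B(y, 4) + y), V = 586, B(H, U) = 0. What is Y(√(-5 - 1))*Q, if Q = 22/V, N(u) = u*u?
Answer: 11/293 + 11*I*√6/293 ≈ 0.037543 + 0.09196*I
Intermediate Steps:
N(u) = u²
Q = 11/293 (Q = 22/586 = 22*(1/586) = 11/293 ≈ 0.037543)
Y(y) = (y + y²)/y (Y(y) = (y² + y)/(0 + y) = (y + y²)/y)
Y(√(-5 - 1))*Q = (1 + √(-5 - 1))*(11/293) = (1 + √(-6))*(11/293) = (1 + I*√6)*(11/293) = 11/293 + 11*I*√6/293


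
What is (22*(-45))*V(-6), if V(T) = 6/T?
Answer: 990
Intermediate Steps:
(22*(-45))*V(-6) = (22*(-45))*(6/(-6)) = -5940*(-1)/6 = -990*(-1) = 990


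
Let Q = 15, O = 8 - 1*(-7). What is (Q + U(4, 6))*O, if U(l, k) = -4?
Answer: 165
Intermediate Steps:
O = 15 (O = 8 + 7 = 15)
(Q + U(4, 6))*O = (15 - 4)*15 = 11*15 = 165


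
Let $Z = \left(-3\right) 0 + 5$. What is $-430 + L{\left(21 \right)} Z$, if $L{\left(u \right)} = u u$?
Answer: $1775$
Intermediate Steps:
$L{\left(u \right)} = u^{2}$
$Z = 5$ ($Z = 0 + 5 = 5$)
$-430 + L{\left(21 \right)} Z = -430 + 21^{2} \cdot 5 = -430 + 441 \cdot 5 = -430 + 2205 = 1775$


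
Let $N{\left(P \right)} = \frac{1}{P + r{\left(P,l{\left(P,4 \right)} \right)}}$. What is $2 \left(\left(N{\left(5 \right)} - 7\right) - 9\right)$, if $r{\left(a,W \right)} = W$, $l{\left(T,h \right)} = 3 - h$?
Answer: $- \frac{63}{2} \approx -31.5$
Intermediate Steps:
$N{\left(P \right)} = \frac{1}{-1 + P}$ ($N{\left(P \right)} = \frac{1}{P + \left(3 - 4\right)} = \frac{1}{P - 1} = \frac{1}{-1 + P}$)
$2 \left(\left(N{\left(5 \right)} - 7\right) - 9\right) = 2 \left(\left(\frac{1}{-1 + 5} - 7\right) - 9\right) = 2 \left(\left(\frac{1}{4} - 7\right) - 9\right) = 2 \left(- \frac{27}{4} - 9\right) = 2 \left(- \frac{63}{4}\right) = - \frac{63}{2}$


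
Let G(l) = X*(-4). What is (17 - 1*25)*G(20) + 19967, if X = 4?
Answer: 20095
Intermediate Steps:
G(l) = -16 (G(l) = 4*(-4) = -16)
(17 - 1*25)*G(20) + 19967 = (17 - 1*25)*(-16) + 19967 = (17 - 25)*(-16) + 19967 = -8*(-16) + 19967 = 128 + 19967 = 20095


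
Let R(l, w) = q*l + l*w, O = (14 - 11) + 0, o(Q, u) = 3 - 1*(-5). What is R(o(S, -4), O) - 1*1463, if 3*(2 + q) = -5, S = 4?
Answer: -4405/3 ≈ -1468.3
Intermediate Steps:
q = -11/3 (q = -2 + (⅓)*(-5) = -2 - 5/3 = -11/3 ≈ -3.6667)
o(Q, u) = 8 (o(Q, u) = 3 + 5 = 8)
O = 3 (O = 3 + 0 = 3)
R(l, w) = -11*l/3 + l*w
R(o(S, -4), O) - 1*1463 = (⅓)*8*(-11 + 3*3) - 1*1463 = (⅓)*8*(-11 + 9) - 1463 = (⅓)*8*(-2) - 1463 = -16/3 - 1463 = -4405/3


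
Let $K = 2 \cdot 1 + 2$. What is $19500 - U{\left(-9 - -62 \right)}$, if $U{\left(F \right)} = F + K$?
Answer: $19443$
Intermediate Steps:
$K = 4$ ($K = 2 + 2 = 4$)
$U{\left(F \right)} = 4 + F$ ($U{\left(F \right)} = F + 4 = 4 + F$)
$19500 - U{\left(-9 - -62 \right)} = 19500 - \left(4 - -53\right) = 19500 - \left(4 + \left(-9 + 62\right)\right) = 19500 - \left(4 + 53\right) = 19500 - 57 = 19443$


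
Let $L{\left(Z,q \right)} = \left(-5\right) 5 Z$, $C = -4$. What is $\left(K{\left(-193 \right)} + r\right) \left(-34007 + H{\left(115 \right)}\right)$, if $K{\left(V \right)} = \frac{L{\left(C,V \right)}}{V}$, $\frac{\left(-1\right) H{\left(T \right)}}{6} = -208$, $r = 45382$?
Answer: $- \frac{286923829134}{193} \approx -1.4867 \cdot 10^{9}$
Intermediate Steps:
$H{\left(T \right)} = 1248$ ($H{\left(T \right)} = \left(-6\right) \left(-208\right) = 1248$)
$L{\left(Z,q \right)} = - 25 Z$
$K{\left(V \right)} = \frac{100}{V}$ ($K{\left(V \right)} = \frac{\left(-25\right) \left(-4\right)}{V} = \frac{100}{V}$)
$\left(K{\left(-193 \right)} + r\right) \left(-34007 + H{\left(115 \right)}\right) = \left(\frac{100}{-193} + 45382\right) \left(-34007 + 1248\right) = \left(100 \left(- \frac{1}{193}\right) + 45382\right) \left(-32759\right) = \left(- \frac{100}{193} + 45382\right) \left(-32759\right) = \frac{8758626}{193} \left(-32759\right) = - \frac{286923829134}{193}$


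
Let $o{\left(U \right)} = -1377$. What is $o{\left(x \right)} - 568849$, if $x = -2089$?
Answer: $-570226$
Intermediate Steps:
$o{\left(x \right)} - 568849 = -1377 - 568849 = -570226$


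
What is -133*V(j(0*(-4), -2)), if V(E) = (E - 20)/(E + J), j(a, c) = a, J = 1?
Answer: 2660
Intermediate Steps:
V(E) = (-20 + E)/(1 + E) (V(E) = (E - 20)/(E + 1) = (-20 + E)/(1 + E))
-133*V(j(0*(-4), -2)) = -133*(-20 + 0*(-4))/(1 + 0*(-4)) = -133*(-20 + 0)/(1 + 0) = -133*(-20)/1 = -133*(-20) = 2660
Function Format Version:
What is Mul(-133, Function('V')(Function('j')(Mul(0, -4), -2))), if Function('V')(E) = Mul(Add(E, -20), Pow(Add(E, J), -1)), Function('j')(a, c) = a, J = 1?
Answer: 2660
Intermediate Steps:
Function('V')(E) = Mul(Pow(Add(1, E), -1), Add(-20, E)) (Function('V')(E) = Mul(Add(E, -20), Pow(Add(E, 1), -1)) = Mul(Add(-20, E), Pow(Add(1, E), -1)) = Mul(Pow(Add(1, E), -1), Add(-20, E)))
Mul(-133, Function('V')(Function('j')(Mul(0, -4), -2))) = Mul(-133, Mul(Pow(Add(1, Mul(0, -4)), -1), Add(-20, Mul(0, -4)))) = Mul(-133, Mul(Pow(Add(1, 0), -1), Add(-20, 0))) = Mul(-133, Mul(Pow(1, -1), -20)) = Mul(-133, Mul(1, -20)) = Mul(-133, -20) = 2660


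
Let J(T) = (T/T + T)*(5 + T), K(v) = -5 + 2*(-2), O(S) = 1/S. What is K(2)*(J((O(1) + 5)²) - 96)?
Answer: -12789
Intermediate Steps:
O(S) = 1/S
K(v) = -9 (K(v) = -5 - 4 = -9)
J(T) = (1 + T)*(5 + T)
K(2)*(J((O(1) + 5)²) - 96) = -9*((5 + ((1/1 + 5)²)² + 6*(1/1 + 5)²) - 96) = -9*((5 + ((1 + 5)²)² + 6*(1 + 5)²) - 96) = -9*((5 + (6²)² + 6*6²) - 96) = -9*((5 + 36² + 6*36) - 96) = -9*((5 + 1296 + 216) - 96) = -9*(1517 - 96) = -9*1421 = -12789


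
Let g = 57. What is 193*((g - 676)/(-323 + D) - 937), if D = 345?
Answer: -4097969/22 ≈ -1.8627e+5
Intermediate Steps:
193*((g - 676)/(-323 + D) - 937) = 193*((57 - 676)/(-323 + 345) - 937) = 193*(-619/22 - 937) = 193*(-21233/22) = -4097969/22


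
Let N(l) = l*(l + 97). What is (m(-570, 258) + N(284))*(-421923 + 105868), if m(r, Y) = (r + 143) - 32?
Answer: -34053345975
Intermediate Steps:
N(l) = l*(97 + l)
m(r, Y) = 111 + r (m(r, Y) = (143 + r) - 32 = 111 + r)
(m(-570, 258) + N(284))*(-421923 + 105868) = ((111 - 570) + 284*(97 + 284))*(-421923 + 105868) = (-459 + 284*381)*(-316055) = (-459 + 108204)*(-316055) = 107745*(-316055) = -34053345975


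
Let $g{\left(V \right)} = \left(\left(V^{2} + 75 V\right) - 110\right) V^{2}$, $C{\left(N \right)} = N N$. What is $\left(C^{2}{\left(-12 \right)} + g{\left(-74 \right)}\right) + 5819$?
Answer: $-981029$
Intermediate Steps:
$C{\left(N \right)} = N^{2}$
$g{\left(V \right)} = V^{2} \left(-110 + V^{2} + 75 V\right)$ ($g{\left(V \right)} = \left(-110 + V^{2} + 75 V\right) V^{2} = V^{2} \left(-110 + V^{2} + 75 V\right)$)
$\left(C^{2}{\left(-12 \right)} + g{\left(-74 \right)}\right) + 5819 = \left(\left(\left(-12\right)^{2}\right)^{2} + \left(-74\right)^{2} \left(-110 + \left(-74\right)^{2} + 75 \left(-74\right)\right)\right) + 5819 = \left(144^{2} + 5476 \left(-110 + 5476 - 5550\right)\right) + 5819 = \left(20736 + 5476 \left(-184\right)\right) + 5819 = \left(20736 - 1007584\right) + 5819 = -986848 + 5819 = -981029$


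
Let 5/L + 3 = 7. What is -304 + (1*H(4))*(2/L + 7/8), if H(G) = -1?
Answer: -12259/40 ≈ -306.48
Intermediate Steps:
L = 5/4 (L = 5/(-3 + 7) = 5/4 ≈ 1.2500)
-304 + (1*H(4))*(2/L + 7/8) = -304 + (1*(-1))*(2/(5/4) + 7/8) = -304 - (2*(⅘) + 7*(⅛)) = -304 - (8/5 + 7/8) = -304 - 1*99/40 = -304 - 99/40 = -12259/40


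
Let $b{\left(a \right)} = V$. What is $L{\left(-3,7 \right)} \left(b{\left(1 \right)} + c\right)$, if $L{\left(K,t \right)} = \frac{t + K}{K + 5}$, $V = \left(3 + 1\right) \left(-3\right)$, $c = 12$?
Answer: $0$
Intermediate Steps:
$V = -12$ ($V = 4 \left(-3\right) = -12$)
$b{\left(a \right)} = -12$
$L{\left(K,t \right)} = \frac{K + t}{5 + K}$
$L{\left(-3,7 \right)} \left(b{\left(1 \right)} + c\right) = \frac{-3 + 7}{5 - 3} \left(-12 + 12\right) = \frac{1}{2} \cdot 4 \cdot 0 = 2 \cdot 0 = 0$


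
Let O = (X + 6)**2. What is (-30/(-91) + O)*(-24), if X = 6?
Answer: -315216/91 ≈ -3463.9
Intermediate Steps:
O = 144 (O = (6 + 6)**2 = 12**2 = 144)
(-30/(-91) + O)*(-24) = (-30/(-91) + 144)*(-24) = (-30*(-1/91) + 144)*(-24) = (30/91 + 144)*(-24) = (13134/91)*(-24) = -315216/91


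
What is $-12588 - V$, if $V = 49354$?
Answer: $-61942$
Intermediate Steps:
$-12588 - V = -12588 - 49354 = -61942$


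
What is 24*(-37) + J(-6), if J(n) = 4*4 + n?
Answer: -878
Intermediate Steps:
J(n) = 16 + n
24*(-37) + J(-6) = 24*(-37) + (16 - 6) = -888 + 10 = -878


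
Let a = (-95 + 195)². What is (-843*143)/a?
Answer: -120549/10000 ≈ -12.055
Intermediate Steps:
a = 10000 (a = 100² = 10000)
(-843*143)/a = -843*143/10000 = -120549*1/10000 = -120549/10000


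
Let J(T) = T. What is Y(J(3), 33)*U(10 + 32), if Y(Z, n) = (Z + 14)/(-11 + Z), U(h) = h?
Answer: -357/4 ≈ -89.250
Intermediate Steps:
Y(Z, n) = (14 + Z)/(-11 + Z)
Y(J(3), 33)*U(10 + 32) = ((14 + 3)/(-11 + 3))*(10 + 32) = (17/(-8))*42 = -1/8*17*42 = -17/8*42 = -357/4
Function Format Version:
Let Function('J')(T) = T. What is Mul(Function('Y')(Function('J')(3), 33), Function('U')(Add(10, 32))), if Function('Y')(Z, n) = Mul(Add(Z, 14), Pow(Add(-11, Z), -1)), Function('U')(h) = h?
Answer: Rational(-357, 4) ≈ -89.250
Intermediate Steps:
Function('Y')(Z, n) = Mul(Pow(Add(-11, Z), -1), Add(14, Z)) (Function('Y')(Z, n) = Mul(Add(14, Z), Pow(Add(-11, Z), -1)) = Mul(Pow(Add(-11, Z), -1), Add(14, Z)))
Mul(Function('Y')(Function('J')(3), 33), Function('U')(Add(10, 32))) = Mul(Mul(Pow(Add(-11, 3), -1), Add(14, 3)), Add(10, 32)) = Mul(Mul(Pow(-8, -1), 17), 42) = Mul(Mul(Rational(-1, 8), 17), 42) = Mul(Rational(-17, 8), 42) = Rational(-357, 4)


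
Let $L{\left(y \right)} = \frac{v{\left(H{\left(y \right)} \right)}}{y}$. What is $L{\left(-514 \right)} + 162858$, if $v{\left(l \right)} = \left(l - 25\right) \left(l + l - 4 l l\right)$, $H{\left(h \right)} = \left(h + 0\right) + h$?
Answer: $8902509168$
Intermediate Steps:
$H{\left(h \right)} = 2 h$ ($H{\left(h \right)} = h + h = 2 h$)
$v{\left(l \right)} = \left(-25 + l\right) \left(l - 4 l^{3}\right)$ ($v{\left(l \right)} = \left(-25 + l\right) \left(l + l \left(- 4 l^{2}\right)\right) = \left(-25 + l\right) \left(l - 4 l^{3}\right)$)
$L{\left(y \right)} = -50 - 64 y^{3} + 4 y + 800 y^{2}$ ($L{\left(y \right)} = \frac{2 y \left(-25 + 2 y - 4 \left(2 y\right)^{3} + 100 \left(2 y\right)^{2}\right)}{y} = \frac{2 y \left(-25 + 2 y - 4 \cdot 8 y^{3} + 100 \cdot 4 y^{2}\right)}{y} = \frac{2 y \left(-25 + 2 y - 32 y^{3} + 400 y^{2}\right)}{y} = \frac{2 y \left(-25 - 32 y^{3} + 2 y + 400 y^{2}\right)}{y} = -50 - 64 y^{3} + 4 y + 800 y^{2}$)
$L{\left(-514 \right)} + 162858 = \left(-50 - 64 \left(-514\right)^{3} + 4 \left(-514\right) + 800 \left(-514\right)^{2}\right) + 162858 = \left(-50 - -8690991616 - 2056 + 800 \cdot 264196\right) + 162858 = \left(-50 + 8690991616 - 2056 + 211356800\right) + 162858 = 8902346310 + 162858 = 8902509168$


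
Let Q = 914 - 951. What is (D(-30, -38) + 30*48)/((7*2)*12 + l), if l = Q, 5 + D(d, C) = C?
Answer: 1397/131 ≈ 10.664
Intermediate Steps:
D(d, C) = -5 + C
Q = -37
l = -37
(D(-30, -38) + 30*48)/((7*2)*12 + l) = ((-5 - 38) + 30*48)/((7*2)*12 - 37) = (-43 + 1440)/(14*12 - 37) = 1397/(168 - 37) = 1397/131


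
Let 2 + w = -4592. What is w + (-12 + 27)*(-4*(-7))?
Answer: -4174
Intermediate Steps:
w = -4594 (w = -2 - 4592 = -4594)
w + (-12 + 27)*(-4*(-7)) = -4594 + (-12 + 27)*(-4*(-7)) = -4594 + 15*28 = -4594 + 420 = -4174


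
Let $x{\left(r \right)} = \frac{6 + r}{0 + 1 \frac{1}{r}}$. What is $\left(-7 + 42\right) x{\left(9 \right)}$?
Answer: $4725$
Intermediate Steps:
$x{\left(r \right)} = r \left(6 + r\right)$ ($x{\left(r \right)} = \frac{6 + r}{0 + \frac{1}{r}} = \frac{6 + r}{\frac{1}{r}} = \left(6 + r\right) r = r \left(6 + r\right)$)
$\left(-7 + 42\right) x{\left(9 \right)} = \left(-7 + 42\right) 9 \left(6 + 9\right) = 35 \cdot 9 \cdot 15 = 35 \cdot 135 = 4725$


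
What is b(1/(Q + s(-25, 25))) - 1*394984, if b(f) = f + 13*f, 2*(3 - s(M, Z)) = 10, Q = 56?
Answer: -10664561/27 ≈ -3.9498e+5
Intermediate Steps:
s(M, Z) = -2 (s(M, Z) = 3 - 1/2*10 = 3 - 5 = -2)
b(f) = 14*f
b(1/(Q + s(-25, 25))) - 1*394984 = 14/(56 - 2) - 1*394984 = 14/54 - 394984 = 14*(1/54) - 394984 = 7/27 - 394984 = -10664561/27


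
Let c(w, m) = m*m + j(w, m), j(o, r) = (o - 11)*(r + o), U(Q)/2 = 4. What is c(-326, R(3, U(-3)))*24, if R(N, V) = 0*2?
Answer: 2636688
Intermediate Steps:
U(Q) = 8 (U(Q) = 2*4 = 8)
R(N, V) = 0
j(o, r) = (-11 + o)*(o + r)
c(w, m) = m² + w² - 11*m - 11*w + m*w (c(w, m) = m*m + (w² - 11*w - 11*m + w*m) = m² + (w² - 11*w - 11*m + m*w) = m² + (w² - 11*m - 11*w + m*w) = m² + w² - 11*m - 11*w + m*w)
c(-326, R(3, U(-3)))*24 = (0² + (-326)² - 11*0 - 11*(-326) + 0*(-326))*24 = (0 + 106276 + 0 + 3586 + 0)*24 = 109862*24 = 2636688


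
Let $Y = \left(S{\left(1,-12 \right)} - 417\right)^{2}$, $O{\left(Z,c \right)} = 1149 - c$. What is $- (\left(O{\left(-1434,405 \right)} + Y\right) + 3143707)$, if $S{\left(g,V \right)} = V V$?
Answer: $-3218980$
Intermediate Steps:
$S{\left(g,V \right)} = V^{2}$
$Y = 74529$ ($Y = \left(\left(-12\right)^{2} - 417\right)^{2} = \left(144 - 417\right)^{2} = \left(-273\right)^{2} = 74529$)
$- (\left(O{\left(-1434,405 \right)} + Y\right) + 3143707) = - (\left(\left(1149 - 405\right) + 74529\right) + 3143707) = - (\left(744 + 74529\right) + 3143707) = - (75273 + 3143707) = \left(-1\right) 3218980 = -3218980$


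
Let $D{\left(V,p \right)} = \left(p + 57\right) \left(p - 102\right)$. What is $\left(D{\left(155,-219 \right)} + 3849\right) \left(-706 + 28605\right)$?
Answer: $1558187049$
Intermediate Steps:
$D{\left(V,p \right)} = \left(-102 + p\right) \left(57 + p\right)$ ($D{\left(V,p \right)} = \left(57 + p\right) \left(-102 + p\right) = \left(-102 + p\right) \left(57 + p\right)$)
$\left(D{\left(155,-219 \right)} + 3849\right) \left(-706 + 28605\right) = \left(\left(-5814 + \left(-219\right)^{2} - -9855\right) + 3849\right) \left(-706 + 28605\right) = \left(\left(-5814 + 47961 + 9855\right) + 3849\right) 27899 = \left(52002 + 3849\right) 27899 = 55851 \cdot 27899 = 1558187049$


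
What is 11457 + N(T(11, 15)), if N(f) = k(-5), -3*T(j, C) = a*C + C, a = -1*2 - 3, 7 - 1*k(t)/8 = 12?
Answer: 11417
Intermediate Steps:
k(t) = -40 (k(t) = 56 - 8*12 = 56 - 96 = -40)
a = -5 (a = -2 - 3 = -5)
T(j, C) = 4*C/3 (T(j, C) = -(-5*C + C)/3 = -(-4)*C/3 = 4*C/3)
N(f) = -40
11457 + N(T(11, 15)) = 11457 - 40 = 11417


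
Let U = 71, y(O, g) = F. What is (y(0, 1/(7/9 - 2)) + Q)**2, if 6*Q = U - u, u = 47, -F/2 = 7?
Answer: 100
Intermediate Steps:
F = -14 (F = -2*7 = -14)
y(O, g) = -14
Q = 4 (Q = (71 - 1*47)/6 = (71 - 47)/6 = (1/6)*24 = 4)
(y(0, 1/(7/9 - 2)) + Q)**2 = (-14 + 4)**2 = (-10)**2 = 100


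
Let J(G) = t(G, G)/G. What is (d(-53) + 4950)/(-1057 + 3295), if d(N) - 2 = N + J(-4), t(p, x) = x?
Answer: 2450/1119 ≈ 2.1895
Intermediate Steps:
J(G) = 1 (J(G) = G/G = 1)
d(N) = 3 + N (d(N) = 2 + (N + 1) = 2 + (1 + N) = 3 + N)
(d(-53) + 4950)/(-1057 + 3295) = ((3 - 53) + 4950)/(-1057 + 3295) = (-50 + 4950)/2238 = 4900*(1/2238) = 2450/1119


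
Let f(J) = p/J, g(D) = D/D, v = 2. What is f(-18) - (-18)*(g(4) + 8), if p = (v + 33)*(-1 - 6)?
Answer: 3161/18 ≈ 175.61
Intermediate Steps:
p = -245 (p = (2 + 33)*(-1 - 6) = 35*(-7) = -245)
g(D) = 1
f(J) = -245/J
f(-18) - (-18)*(g(4) + 8) = -245/(-18) - (-18)*(1 + 8) = -245*(-1/18) - (-18)*9 = 245/18 - 1*(-162) = 245/18 + 162 = 3161/18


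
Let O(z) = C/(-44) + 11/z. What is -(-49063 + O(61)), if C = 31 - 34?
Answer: 131684425/2684 ≈ 49063.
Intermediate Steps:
C = -3
O(z) = 3/44 + 11/z (O(z) = -3/(-44) + 11/z = -3*(-1/44) + 11/z = 3/44 + 11/z)
-(-49063 + O(61)) = -(-49063 + (3/44 + 11/61)) = -(-49063 + 667/2684) = -1*(-131684425/2684) = 131684425/2684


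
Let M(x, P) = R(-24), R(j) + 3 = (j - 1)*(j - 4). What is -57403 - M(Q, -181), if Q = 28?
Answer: -58100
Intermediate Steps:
R(j) = -3 + (-1 + j)*(-4 + j) (R(j) = -3 + (j - 1)*(j - 4) = -3 + (-1 + j)*(-4 + j))
M(x, P) = 697 (M(x, P) = 1 + (-24)² - 5*(-24) = 1 + 576 + 120 = 697)
-57403 - M(Q, -181) = -57403 - 1*697 = -57403 - 697 = -58100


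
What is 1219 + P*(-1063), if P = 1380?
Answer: -1465721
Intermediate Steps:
1219 + P*(-1063) = 1219 + 1380*(-1063) = 1219 - 1466940 = -1465721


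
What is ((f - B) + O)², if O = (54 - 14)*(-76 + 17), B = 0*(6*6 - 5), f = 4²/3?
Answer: 49900096/9 ≈ 5.5445e+6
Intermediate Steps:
f = 16/3 (f = 16*(⅓) = 16/3 ≈ 5.3333)
B = 0 (B = 0*(36 - 5) = 0*31 = 0)
O = -2360 (O = 40*(-59) = -2360)
((f - B) + O)² = ((16/3 - 1*0) - 2360)² = ((16/3 + 0) - 2360)² = (16/3 - 2360)² = (-7064/3)² = 49900096/9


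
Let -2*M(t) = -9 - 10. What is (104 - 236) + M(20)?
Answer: -245/2 ≈ -122.50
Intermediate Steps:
M(t) = 19/2 (M(t) = -(-9 - 10)/2 = -1/2*(-19) = 19/2)
(104 - 236) + M(20) = (104 - 236) + 19/2 = -132 + 19/2 = -245/2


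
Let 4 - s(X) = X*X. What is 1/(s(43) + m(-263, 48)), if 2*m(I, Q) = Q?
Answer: -1/1821 ≈ -0.00054915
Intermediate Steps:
m(I, Q) = Q/2
s(X) = 4 - X² (s(X) = 4 - X*X = 4 - X²)
1/(s(43) + m(-263, 48)) = 1/((4 - 1*43²) + (½)*48) = 1/((4 - 1*1849) + 24) = 1/((4 - 1849) + 24) = 1/(-1845 + 24) = 1/(-1821) = -1/1821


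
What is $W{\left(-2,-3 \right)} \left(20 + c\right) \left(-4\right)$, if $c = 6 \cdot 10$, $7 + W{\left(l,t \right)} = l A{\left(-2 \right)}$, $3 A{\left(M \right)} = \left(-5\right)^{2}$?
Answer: $\frac{22720}{3} \approx 7573.3$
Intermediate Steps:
$A{\left(M \right)} = \frac{25}{3}$ ($A{\left(M \right)} = \frac{\left(-5\right)^{2}}{3} = \frac{1}{3} \cdot 25 = \frac{25}{3}$)
$W{\left(l,t \right)} = -7 + \frac{25 l}{3}$ ($W{\left(l,t \right)} = -7 + l \frac{25}{3} = -7 + \frac{25 l}{3}$)
$c = 60$
$W{\left(-2,-3 \right)} \left(20 + c\right) \left(-4\right) = \left(-7 + \frac{25}{3} \left(-2\right)\right) \left(20 + 60\right) \left(-4\right) = \left(-7 - \frac{50}{3}\right) 80 \left(-4\right) = \left(- \frac{71}{3}\right) 80 \left(-4\right) = \left(- \frac{5680}{3}\right) \left(-4\right) = \frac{22720}{3}$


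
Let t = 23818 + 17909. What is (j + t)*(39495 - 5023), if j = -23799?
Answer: 618014016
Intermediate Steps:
t = 41727
(j + t)*(39495 - 5023) = (-23799 + 41727)*(39495 - 5023) = 17928*34472 = 618014016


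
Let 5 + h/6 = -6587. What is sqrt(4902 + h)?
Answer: 15*I*sqrt(154) ≈ 186.15*I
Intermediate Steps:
h = -39552 (h = -30 + 6*(-6587) = -30 - 39522 = -39552)
sqrt(4902 + h) = sqrt(4902 - 39552) = sqrt(-34650) = 15*I*sqrt(154)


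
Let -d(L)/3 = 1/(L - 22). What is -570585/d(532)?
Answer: 96999450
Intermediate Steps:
d(L) = -3/(-22 + L) (d(L) = -3/(L - 22) = -3/(-22 + L))
-570585/d(532) = -570585/((-3/(-22 + 532))) = -570585/((-3/510)) = -570585/((-3*1/510)) = -570585/(-1/170) = -570585*(-170) = 96999450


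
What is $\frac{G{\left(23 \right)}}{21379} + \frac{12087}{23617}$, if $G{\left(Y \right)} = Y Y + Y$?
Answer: $\frac{271444557}{504907843} \approx 0.53761$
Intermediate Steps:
$G{\left(Y \right)} = Y + Y^{2}$ ($G{\left(Y \right)} = Y^{2} + Y = Y + Y^{2}$)
$\frac{G{\left(23 \right)}}{21379} + \frac{12087}{23617} = \frac{23 \left(1 + 23\right)}{21379} + \frac{12087}{23617} = 23 \cdot 24 \cdot \frac{1}{21379} + 12087 \cdot \frac{1}{23617} = 552 \cdot \frac{1}{21379} + \frac{12087}{23617} = \frac{552}{21379} + \frac{12087}{23617} = \frac{271444557}{504907843}$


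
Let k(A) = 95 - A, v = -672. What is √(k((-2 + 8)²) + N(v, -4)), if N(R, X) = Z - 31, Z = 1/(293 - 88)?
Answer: √1176905/205 ≈ 5.2920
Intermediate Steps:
Z = 1/205 ≈ 0.0048781
N(R, X) = -6354/205 (N(R, X) = 1/205 - 31 = -6354/205)
√(k((-2 + 8)²) + N(v, -4)) = √((95 - (-2 + 8)²) - 6354/205) = √((95 - 1*6²) - 6354/205) = √((95 - 1*36) - 6354/205) = √((95 - 36) - 6354/205) = √(59 - 6354/205) = √(5741/205) = √1176905/205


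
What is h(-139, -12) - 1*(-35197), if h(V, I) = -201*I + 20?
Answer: 37629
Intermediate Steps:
h(V, I) = 20 - 201*I
h(-139, -12) - 1*(-35197) = (20 - 201*(-12)) - 1*(-35197) = (20 + 2412) + 35197 = 2432 + 35197 = 37629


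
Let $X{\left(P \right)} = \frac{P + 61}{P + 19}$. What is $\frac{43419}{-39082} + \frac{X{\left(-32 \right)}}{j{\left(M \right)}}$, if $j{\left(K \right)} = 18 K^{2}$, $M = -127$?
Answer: $- \frac{40968128828}{36875684313} \approx -1.111$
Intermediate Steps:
$X{\left(P \right)} = \frac{61 + P}{19 + P}$
$\frac{43419}{-39082} + \frac{X{\left(-32 \right)}}{j{\left(M \right)}} = \frac{43419}{-39082} + \frac{\frac{1}{19 - 32} \left(61 - 32\right)}{18 \left(-127\right)^{2}} = 43419 \left(- \frac{1}{39082}\right) + \frac{\frac{1}{-13} \cdot 29}{18 \cdot 16129} = - \frac{43419}{39082} + \frac{\left(- \frac{1}{13}\right) 29}{290322} = - \frac{43419}{39082} - \frac{29}{3774186} = - \frac{40968128828}{36875684313}$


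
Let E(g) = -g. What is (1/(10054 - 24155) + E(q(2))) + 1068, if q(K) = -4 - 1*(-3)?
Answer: 15073968/14101 ≈ 1069.0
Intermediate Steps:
q(K) = -1 (q(K) = -4 + 3 = -1)
(1/(10054 - 24155) + E(q(2))) + 1068 = (1/(10054 - 24155) - 1*(-1)) + 1068 = (1/(-14101) + 1) + 1068 = (-1/14101 + 1) + 1068 = 14100/14101 + 1068 = 15073968/14101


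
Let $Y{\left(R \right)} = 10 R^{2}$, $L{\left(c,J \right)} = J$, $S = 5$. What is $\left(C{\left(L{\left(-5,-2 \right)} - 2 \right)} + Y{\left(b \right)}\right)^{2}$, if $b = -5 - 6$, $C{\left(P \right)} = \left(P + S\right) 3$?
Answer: $1471369$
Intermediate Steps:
$C{\left(P \right)} = 15 + 3 P$ ($C{\left(P \right)} = \left(P + 5\right) 3 = \left(5 + P\right) 3 = 15 + 3 P$)
$b = -11$ ($b = -5 - 6 = -11$)
$\left(C{\left(L{\left(-5,-2 \right)} - 2 \right)} + Y{\left(b \right)}\right)^{2} = \left(\left(15 + 3 \left(-2 - 2\right)\right) + 10 \left(-11\right)^{2}\right)^{2} = \left(\left(15 + 3 \left(-4\right)\right) + 10 \cdot 121\right)^{2} = \left(\left(15 - 12\right) + 1210\right)^{2} = \left(3 + 1210\right)^{2} = 1213^{2} = 1471369$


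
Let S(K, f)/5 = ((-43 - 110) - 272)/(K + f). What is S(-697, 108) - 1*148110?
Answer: -87234665/589 ≈ -1.4811e+5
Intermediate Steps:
S(K, f) = -2125/(K + f) (S(K, f) = 5*(((-43 - 110) - 272)/(K + f)) = 5*((-153 - 272)/(K + f)) = 5*(-425/(K + f)) = -2125/(K + f))
S(-697, 108) - 1*148110 = -2125/(-697 + 108) - 1*148110 = -2125/(-589) - 148110 = -2125*(-1/589) - 148110 = 2125/589 - 148110 = -87234665/589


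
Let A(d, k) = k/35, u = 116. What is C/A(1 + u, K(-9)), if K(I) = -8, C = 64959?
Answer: -2273565/8 ≈ -2.8420e+5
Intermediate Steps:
A(d, k) = k/35 (A(d, k) = k*(1/35) = k/35)
C/A(1 + u, K(-9)) = 64959/(((1/35)*(-8))) = 64959/(-8/35) = 64959*(-35/8) = -2273565/8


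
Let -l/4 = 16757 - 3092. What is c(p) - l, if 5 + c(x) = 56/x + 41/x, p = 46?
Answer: 2514227/46 ≈ 54657.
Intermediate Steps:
c(x) = -5 + 97/x (c(x) = -5 + (56/x + 41/x) = -5 + 97/x)
l = -54660 (l = -4*(16757 - 3092) = -4*13665 = -54660)
c(p) - l = (-5 + 97/46) - 1*(-54660) = (-5 + 97*(1/46)) + 54660 = (-5 + 97/46) + 54660 = -133/46 + 54660 = 2514227/46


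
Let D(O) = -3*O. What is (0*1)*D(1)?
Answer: 0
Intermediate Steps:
(0*1)*D(1) = (0*1)*(-3*1) = 0*(-3) = 0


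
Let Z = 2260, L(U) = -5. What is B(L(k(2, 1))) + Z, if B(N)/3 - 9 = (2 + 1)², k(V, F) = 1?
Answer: 2314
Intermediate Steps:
B(N) = 54 (B(N) = 27 + 3*(2 + 1)² = 27 + 3*3² = 27 + 3*9 = 27 + 27 = 54)
B(L(k(2, 1))) + Z = 54 + 2260 = 2314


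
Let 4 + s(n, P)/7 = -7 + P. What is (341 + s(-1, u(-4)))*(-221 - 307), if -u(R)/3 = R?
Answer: -183744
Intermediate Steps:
u(R) = -3*R
s(n, P) = -77 + 7*P (s(n, P) = -28 + 7*(-7 + P) = -28 + (-49 + 7*P) = -77 + 7*P)
(341 + s(-1, u(-4)))*(-221 - 307) = (341 + (-77 + 7*(-3*(-4))))*(-221 - 307) = (341 + (-77 + 7*12))*(-528) = (341 + (-77 + 84))*(-528) = (341 + 7)*(-528) = 348*(-528) = -183744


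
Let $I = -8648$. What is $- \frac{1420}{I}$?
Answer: $\frac{355}{2162} \approx 0.1642$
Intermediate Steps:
$- \frac{1420}{I} = - \frac{1420}{-8648} = \left(-1420\right) \left(- \frac{1}{8648}\right) = \frac{355}{2162}$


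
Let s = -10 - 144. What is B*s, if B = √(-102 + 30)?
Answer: -924*I*√2 ≈ -1306.7*I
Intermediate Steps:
s = -154
B = 6*I*√2 (B = √(-72) = 6*I*√2 ≈ 8.4853*I)
B*s = (6*I*√2)*(-154) = -924*I*√2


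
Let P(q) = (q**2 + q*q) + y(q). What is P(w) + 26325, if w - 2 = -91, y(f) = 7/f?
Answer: 3752856/89 ≈ 42167.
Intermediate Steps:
w = -89 (w = 2 - 91 = -89)
P(q) = 2*q**2 + 7/q (P(q) = (q**2 + q*q) + 7/q = (q**2 + q**2) + 7/q = 2*q**2 + 7/q)
P(w) + 26325 = (7 + 2*(-89)**3)/(-89) + 26325 = -(7 + 2*(-704969))/89 + 26325 = -(7 - 1409938)/89 + 26325 = -1/89*(-1409931) + 26325 = 1409931/89 + 26325 = 3752856/89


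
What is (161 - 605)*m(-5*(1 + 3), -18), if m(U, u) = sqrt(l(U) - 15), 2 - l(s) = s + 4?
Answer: -444*sqrt(3) ≈ -769.03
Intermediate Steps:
l(s) = -2 - s (l(s) = 2 - (s + 4) = 2 - (4 + s) = 2 + (-4 - s) = -2 - s)
m(U, u) = sqrt(-17 - U) (m(U, u) = sqrt((-2 - U) - 15) = sqrt(-17 - U))
(161 - 605)*m(-5*(1 + 3), -18) = (161 - 605)*sqrt(-17 - (-5)*(1 + 3)) = -444*sqrt(-17 - (-5)*4) = -444*sqrt(-17 - 1*(-20)) = -444*sqrt(-17 + 20) = -444*sqrt(3)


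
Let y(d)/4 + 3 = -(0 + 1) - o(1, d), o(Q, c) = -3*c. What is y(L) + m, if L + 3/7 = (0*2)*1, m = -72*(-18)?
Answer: 8924/7 ≈ 1274.9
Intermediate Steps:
m = 1296
L = -3/7 (L = -3/7 + (0*2)*1 = -3/7 + 0*1 = -3/7 + 0 = -3/7 ≈ -0.42857)
y(d) = -16 + 12*d (y(d) = -12 + 4*(-(0 + 1) - (-3)*d) = -12 + 4*(-1*1 + 3*d) = -12 + 4*(-1 + 3*d) = -12 + (-4 + 12*d) = -16 + 12*d)
y(L) + m = (-16 + 12*(-3/7)) + 1296 = (-16 - 36/7) + 1296 = -148/7 + 1296 = 8924/7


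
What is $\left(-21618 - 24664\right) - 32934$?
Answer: $-79216$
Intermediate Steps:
$\left(-21618 - 24664\right) - 32934 = -46282 - 32934 = -79216$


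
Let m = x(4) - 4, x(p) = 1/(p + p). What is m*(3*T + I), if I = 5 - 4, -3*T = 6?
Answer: 155/8 ≈ 19.375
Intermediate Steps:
T = -2 (T = -⅓*6 = -2)
I = 1
x(p) = 1/(2*p)
m = -31/8 (m = (½)/4 - 4 = (½)*(¼) - 4 = ⅛ - 4 = -31/8 ≈ -3.8750)
m*(3*T + I) = -31*(3*(-2) + 1)/8 = -31*(-6 + 1)/8 = -31/8*(-5) = 155/8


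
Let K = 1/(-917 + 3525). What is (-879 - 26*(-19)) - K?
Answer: -1004081/2608 ≈ -385.00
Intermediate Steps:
K = 1/2608 ≈ 0.00038344
(-879 - 26*(-19)) - K = (-879 - 26*(-19)) - 1*1/2608 = (-879 + 494) - 1/2608 = -385 - 1/2608 = -1004081/2608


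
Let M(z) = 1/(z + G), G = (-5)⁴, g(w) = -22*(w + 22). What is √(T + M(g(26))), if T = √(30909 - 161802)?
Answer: √(-431 + 185761*I*√130893)/431 ≈ 13.45 + 13.45*I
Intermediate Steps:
T = I*√130893 (T = √(-130893) = I*√130893 ≈ 361.79*I)
g(w) = -484 - 22*w (g(w) = -22*(22 + w) = -484 - 22*w)
G = 625
M(z) = 1/(625 + z) (M(z) = 1/(z + 625) = 1/(625 + z))
√(T + M(g(26))) = √(I*√130893 + 1/(625 + (-484 - 22*26))) = √(I*√130893 + 1/(625 + (-484 - 572))) = √(I*√130893 + 1/(625 - 1056)) = √(I*√130893 + 1/(-431)) = √(I*√130893 - 1/431) = √(-1/431 + I*√130893)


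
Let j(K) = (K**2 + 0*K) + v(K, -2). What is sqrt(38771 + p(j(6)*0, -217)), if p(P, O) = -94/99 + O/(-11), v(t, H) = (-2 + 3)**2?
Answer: 2*sqrt(87277)/3 ≈ 196.95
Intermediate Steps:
v(t, H) = 1 (v(t, H) = 1**2 = 1)
j(K) = 1 + K**2 (j(K) = (K**2 + 0*K) + 1 = (K**2 + 0) + 1 = K**2 + 1 = 1 + K**2)
p(P, O) = -94/99 - O/11 (p(P, O) = -94*1/99 + O*(-1/11) = -94/99 - O/11)
sqrt(38771 + p(j(6)*0, -217)) = sqrt(38771 + (-94/99 - 1/11*(-217))) = sqrt(38771 + (-94/99 + 217/11)) = sqrt(38771 + 169/9) = sqrt(349108/9) = 2*sqrt(87277)/3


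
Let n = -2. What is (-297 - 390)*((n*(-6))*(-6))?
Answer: 49464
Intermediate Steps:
(-297 - 390)*((n*(-6))*(-6)) = (-297 - 390)*(-2*(-6)*(-6)) = -8244*(-6) = -687*(-72) = 49464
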